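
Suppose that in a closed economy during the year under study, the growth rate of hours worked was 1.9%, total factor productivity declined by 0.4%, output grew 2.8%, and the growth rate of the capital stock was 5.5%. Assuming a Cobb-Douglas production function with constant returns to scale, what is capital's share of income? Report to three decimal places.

Capital's share of income is 0.361.

gY = gA + α·gK + (1−α)·gL, so gY − gA − gL = α(gK − gL).
2.8 + 0.4 − 1.9 = α × (5.5 − 1.9).
1.3 = 3.6 α, so α = 0.36111.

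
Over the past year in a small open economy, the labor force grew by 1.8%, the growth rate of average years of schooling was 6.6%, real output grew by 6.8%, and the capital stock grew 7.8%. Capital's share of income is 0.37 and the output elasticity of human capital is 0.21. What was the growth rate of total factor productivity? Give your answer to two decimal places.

1.77%

Labor's share = 1 − 0.37 − 0.21 = 0.42.
The capital stock: 0.37 × 7.8 = 2.886 pp.
Average years of schooling: 0.21 × 6.6 = 1.386 pp.
The labor force: 0.42 × 1.8 = 0.756 pp.
TFP growth = 6.8 − 5.028 = 1.772%.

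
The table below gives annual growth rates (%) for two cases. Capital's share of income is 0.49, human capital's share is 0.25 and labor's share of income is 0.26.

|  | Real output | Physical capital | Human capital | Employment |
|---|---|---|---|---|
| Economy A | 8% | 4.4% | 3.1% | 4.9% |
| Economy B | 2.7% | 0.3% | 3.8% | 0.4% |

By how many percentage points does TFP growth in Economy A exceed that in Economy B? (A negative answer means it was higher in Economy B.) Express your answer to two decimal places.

Labor's share = 1 − 0.49 − 0.25 = 0.26.
Economy A: TFP = 8 − 2.156 − 0.775 − 1.274 = 3.795%.
Economy B: TFP = 2.7 − 0.147 − 0.95 − 0.104 = 1.499%.
Difference = 3.795 − (1.499) = 2.296 pp.

2.30 percentage points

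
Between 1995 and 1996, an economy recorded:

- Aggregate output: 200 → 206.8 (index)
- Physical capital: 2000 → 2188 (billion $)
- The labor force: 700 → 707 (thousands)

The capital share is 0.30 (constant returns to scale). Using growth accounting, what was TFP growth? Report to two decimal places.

-0.12%

Aggregate output growth = (206.8 − 200) / 200 = 3.4%.
Physical capital growth = (2188 − 2000) / 2000 = 9.4%.
The labor force growth = (707 − 700) / 700 = 1%.
Labor's share = 1 − 0.3 = 0.7.
Physical capital: 0.3 × 9.4 = 2.82 pp.
The labor force: 0.7 × 1 = 0.7 pp.
TFP growth = 3.4 − 3.52 = -0.12%.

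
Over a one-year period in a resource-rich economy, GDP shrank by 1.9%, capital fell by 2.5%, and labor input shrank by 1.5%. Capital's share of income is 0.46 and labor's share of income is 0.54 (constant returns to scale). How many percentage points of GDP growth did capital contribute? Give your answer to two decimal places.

Contribution = share × growth = 0.46 × (-2.5) = -1.15 pp.

-1.15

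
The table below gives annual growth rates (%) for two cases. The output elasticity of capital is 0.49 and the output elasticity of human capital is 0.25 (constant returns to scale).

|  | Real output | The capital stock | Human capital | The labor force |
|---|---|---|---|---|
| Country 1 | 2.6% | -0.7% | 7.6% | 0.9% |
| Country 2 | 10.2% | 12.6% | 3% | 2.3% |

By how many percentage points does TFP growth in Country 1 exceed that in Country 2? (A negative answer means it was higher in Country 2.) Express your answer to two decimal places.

Labor's share = 1 − 0.49 − 0.25 = 0.26.
Country 1: TFP = 2.6 + 0.343 − 1.9 − 0.234 = 0.809%.
Country 2: TFP = 10.2 − 6.174 − 0.75 − 0.598 = 2.678%.
Difference = 0.809 − (2.678) = -1.869 pp.

-1.87 percentage points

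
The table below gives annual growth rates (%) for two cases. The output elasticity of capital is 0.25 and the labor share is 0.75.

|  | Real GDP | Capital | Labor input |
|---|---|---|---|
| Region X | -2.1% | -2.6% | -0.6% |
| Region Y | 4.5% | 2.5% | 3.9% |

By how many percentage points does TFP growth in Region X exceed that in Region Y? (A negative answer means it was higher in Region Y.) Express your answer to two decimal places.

Labor's share = 1 − 0.25 = 0.75.
Region X: TFP = -2.1 + 0.65 + 0.45 = -1%.
Region Y: TFP = 4.5 − 0.625 − 2.925 = 0.95%.
Difference = -1 − (0.95) = -1.95 pp.

-1.95 percentage points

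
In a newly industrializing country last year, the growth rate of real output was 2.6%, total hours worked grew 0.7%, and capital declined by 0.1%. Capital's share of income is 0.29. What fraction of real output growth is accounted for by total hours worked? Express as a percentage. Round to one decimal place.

Labor's share = 1 − 0.29 = 0.71.
Total hours worked contributed 0.71 × 0.7 = 0.497 pp.
Share of growth = 0.497 / 2.6 × 100 = 19.115%.

19.1%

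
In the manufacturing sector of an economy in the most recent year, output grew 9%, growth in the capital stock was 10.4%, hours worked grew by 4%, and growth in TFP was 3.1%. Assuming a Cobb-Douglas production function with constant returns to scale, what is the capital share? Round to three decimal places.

gY = gA + α·gK + (1−α)·gL, so gY − gA − gL = α(gK − gL).
9 − 3.1 − 4 = α × (10.4 − 4).
1.9 = 6.4 α, so α = 0.29688.

The capital share is 0.297.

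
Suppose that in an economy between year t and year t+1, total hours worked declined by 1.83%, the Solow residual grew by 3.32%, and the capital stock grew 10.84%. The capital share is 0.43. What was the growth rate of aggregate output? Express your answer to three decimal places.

Labor's share = 1 − 0.43 = 0.57.
The capital stock: 0.43 × 10.84 = 4.6612 pp.
Total hours worked: 0.57 × (-1.83) = -1.0431 pp.
Output growth = 3.32 + 3.6181 = 6.9381%.

6.938%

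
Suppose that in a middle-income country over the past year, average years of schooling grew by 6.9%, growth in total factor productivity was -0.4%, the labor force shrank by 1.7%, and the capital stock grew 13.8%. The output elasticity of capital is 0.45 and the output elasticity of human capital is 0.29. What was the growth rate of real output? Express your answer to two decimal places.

7.37%

Labor's share = 1 − 0.45 − 0.29 = 0.26.
The capital stock: 0.45 × 13.8 = 6.21 pp.
Average years of schooling: 0.29 × 6.9 = 2.001 pp.
The labor force: 0.26 × (-1.7) = -0.442 pp.
Output growth = -0.4 + 7.769 = 7.369%.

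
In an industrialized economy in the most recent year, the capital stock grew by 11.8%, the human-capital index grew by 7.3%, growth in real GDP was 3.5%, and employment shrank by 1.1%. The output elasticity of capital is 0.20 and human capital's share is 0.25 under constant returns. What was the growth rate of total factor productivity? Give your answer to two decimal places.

Labor's share = 1 − 0.2 − 0.25 = 0.55.
The capital stock: 0.2 × 11.8 = 2.36 pp.
The human-capital index: 0.25 × 7.3 = 1.825 pp.
Employment: 0.55 × (-1.1) = -0.605 pp.
TFP growth = 3.5 − 3.58 = -0.08%.

-0.08%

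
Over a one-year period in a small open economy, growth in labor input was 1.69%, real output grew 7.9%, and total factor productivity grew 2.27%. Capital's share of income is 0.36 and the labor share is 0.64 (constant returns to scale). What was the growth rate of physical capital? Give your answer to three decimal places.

Labor's share = 1 − 0.36 = 0.64.
gY = gA + 0.64×1.69 + 0.36×g.
0.36×g = 7.9 − 2.27 − 1.0816 = 4.5484.
g = 4.5484 / 0.36 = 12.63444%.

12.634%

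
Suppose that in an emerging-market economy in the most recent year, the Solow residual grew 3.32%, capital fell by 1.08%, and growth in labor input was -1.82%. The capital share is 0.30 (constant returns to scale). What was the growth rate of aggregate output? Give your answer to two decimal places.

1.72%

Labor's share = 1 − 0.3 = 0.7.
Capital: 0.3 × (-1.08) = -0.324 pp.
Labor input: 0.7 × (-1.82) = -1.274 pp.
Output growth = 3.32 + (-1.598) = 1.722%.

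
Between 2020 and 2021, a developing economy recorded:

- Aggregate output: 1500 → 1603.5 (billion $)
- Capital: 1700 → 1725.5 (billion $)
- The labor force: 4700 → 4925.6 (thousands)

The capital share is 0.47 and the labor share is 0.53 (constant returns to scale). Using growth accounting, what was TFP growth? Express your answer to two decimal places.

Aggregate output growth = (1603.5 − 1500) / 1500 = 6.9%.
Capital growth = (1725.5 − 1700) / 1700 = 1.5%.
The labor force growth = (4925.6 − 4700) / 4700 = 4.8%.
Labor's share = 1 − 0.47 = 0.53.
Capital: 0.47 × 1.5 = 0.705 pp.
The labor force: 0.53 × 4.8 = 2.544 pp.
TFP growth = 6.9 − 3.249 = 3.651%.

TFP grew 3.65%.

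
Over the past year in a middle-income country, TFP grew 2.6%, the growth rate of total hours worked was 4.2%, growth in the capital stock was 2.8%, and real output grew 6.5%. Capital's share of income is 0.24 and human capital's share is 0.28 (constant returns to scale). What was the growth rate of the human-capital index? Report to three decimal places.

4.329%

Labor's share = 1 − 0.24 − 0.28 = 0.48.
gY = gA + 0.24×2.8 + 0.48×4.2 + 0.28×g.
0.28×g = 6.5 − 2.6 − 2.688 = 1.212.
g = 1.212 / 0.28 = 4.32857%.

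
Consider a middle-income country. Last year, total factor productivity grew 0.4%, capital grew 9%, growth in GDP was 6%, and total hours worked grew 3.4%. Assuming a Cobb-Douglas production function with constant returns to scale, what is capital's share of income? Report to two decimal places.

gY = gA + α·gK + (1−α)·gL, so gY − gA − gL = α(gK − gL).
6 − 0.4 − 3.4 = α × (9 − 3.4).
2.2 = 5.6 α, so α = 0.3929.

0.39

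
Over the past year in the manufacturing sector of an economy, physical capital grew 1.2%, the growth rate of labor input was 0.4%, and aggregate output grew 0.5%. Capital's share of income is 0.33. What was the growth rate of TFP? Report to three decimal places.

-0.164%

Labor's share = 1 − 0.33 = 0.67.
Physical capital: 0.33 × 1.2 = 0.396 pp.
Labor input: 0.67 × 0.4 = 0.268 pp.
TFP growth = 0.5 − 0.664 = -0.164%.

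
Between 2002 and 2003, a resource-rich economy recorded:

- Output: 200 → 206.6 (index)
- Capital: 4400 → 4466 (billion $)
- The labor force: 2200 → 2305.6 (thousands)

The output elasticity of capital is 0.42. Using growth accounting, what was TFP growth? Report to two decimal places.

Output growth = (206.6 − 200) / 200 = 3.3%.
Capital growth = (4466 − 4400) / 4400 = 1.5%.
The labor force growth = (2305.6 − 2200) / 2200 = 4.8%.
Labor's share = 1 − 0.42 = 0.58.
Capital: 0.42 × 1.5 = 0.63 pp.
The labor force: 0.58 × 4.8 = 2.784 pp.
TFP growth = 3.3 − 3.414 = -0.114%.

-0.11%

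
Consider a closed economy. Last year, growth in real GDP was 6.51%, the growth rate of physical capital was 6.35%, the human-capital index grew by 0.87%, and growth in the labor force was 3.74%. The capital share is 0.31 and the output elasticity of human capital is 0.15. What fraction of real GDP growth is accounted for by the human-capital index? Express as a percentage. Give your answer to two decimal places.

The human-capital index contributed 0.15 × 0.87 = 0.1305 pp.
Share of growth = 0.1305 / 6.51 × 100 = 2.0046%.

2.00%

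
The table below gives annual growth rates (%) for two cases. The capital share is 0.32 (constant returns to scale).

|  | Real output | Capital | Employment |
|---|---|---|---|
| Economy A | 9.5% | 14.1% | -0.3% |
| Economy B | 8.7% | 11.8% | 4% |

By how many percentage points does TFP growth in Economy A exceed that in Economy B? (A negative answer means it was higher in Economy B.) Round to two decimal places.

Labor's share = 1 − 0.32 = 0.68.
Economy A: TFP = 9.5 − 4.512 + 0.204 = 5.192%.
Economy B: TFP = 8.7 − 3.776 − 2.72 = 2.204%.
Difference = 5.192 − (2.204) = 2.988 pp.

2.99 percentage points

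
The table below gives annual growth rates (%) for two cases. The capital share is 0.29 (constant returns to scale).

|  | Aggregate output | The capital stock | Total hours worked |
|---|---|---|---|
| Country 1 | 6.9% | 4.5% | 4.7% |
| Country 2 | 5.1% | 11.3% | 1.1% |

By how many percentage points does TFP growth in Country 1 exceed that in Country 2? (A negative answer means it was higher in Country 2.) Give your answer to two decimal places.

Labor's share = 1 − 0.29 = 0.71.
Country 1: TFP = 6.9 − 1.305 − 3.337 = 2.258%.
Country 2: TFP = 5.1 − 3.277 − 0.781 = 1.042%.
Difference = 2.258 − (1.042) = 1.216 pp.

1.22 percentage points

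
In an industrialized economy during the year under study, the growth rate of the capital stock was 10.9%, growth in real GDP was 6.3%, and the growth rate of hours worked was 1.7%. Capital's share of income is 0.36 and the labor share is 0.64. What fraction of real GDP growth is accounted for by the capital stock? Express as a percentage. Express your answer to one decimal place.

The capital stock accounted for 62.3% of growth.

The capital stock contributed 0.36 × 10.9 = 3.924 pp.
Share of growth = 3.924 / 6.3 × 100 = 62.286%.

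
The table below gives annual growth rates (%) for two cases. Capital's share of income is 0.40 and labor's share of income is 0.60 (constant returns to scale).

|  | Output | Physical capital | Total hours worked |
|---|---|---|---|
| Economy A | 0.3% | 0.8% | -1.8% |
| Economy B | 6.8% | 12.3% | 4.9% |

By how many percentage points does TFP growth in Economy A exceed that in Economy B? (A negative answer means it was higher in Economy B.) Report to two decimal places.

2.12 percentage points

Labor's share = 1 − 0.4 = 0.6.
Economy A: TFP = 0.3 − 0.32 + 1.08 = 1.06%.
Economy B: TFP = 6.8 − 4.92 − 2.94 = -1.06%.
Difference = 1.06 − (-1.06) = 2.12 pp.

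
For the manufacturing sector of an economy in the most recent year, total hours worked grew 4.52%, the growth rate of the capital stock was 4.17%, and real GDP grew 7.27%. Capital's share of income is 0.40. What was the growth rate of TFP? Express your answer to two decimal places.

TFP grew 2.89%.

Labor's share = 1 − 0.4 = 0.6.
The capital stock: 0.4 × 4.17 = 1.668 pp.
Total hours worked: 0.6 × 4.52 = 2.712 pp.
TFP growth = 7.27 − 4.38 = 2.89%.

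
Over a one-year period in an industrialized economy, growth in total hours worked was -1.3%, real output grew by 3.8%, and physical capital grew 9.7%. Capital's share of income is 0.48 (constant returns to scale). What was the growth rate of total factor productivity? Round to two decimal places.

-0.18%

Labor's share = 1 − 0.48 = 0.52.
Physical capital: 0.48 × 9.7 = 4.656 pp.
Total hours worked: 0.52 × (-1.3) = -0.676 pp.
TFP growth = 3.8 − 3.98 = -0.18%.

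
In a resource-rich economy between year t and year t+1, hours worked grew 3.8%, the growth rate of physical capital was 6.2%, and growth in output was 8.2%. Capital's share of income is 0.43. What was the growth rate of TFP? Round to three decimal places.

Labor's share = 1 − 0.43 = 0.57.
Physical capital: 0.43 × 6.2 = 2.666 pp.
Hours worked: 0.57 × 3.8 = 2.166 pp.
TFP growth = 8.2 − 4.832 = 3.368%.

3.368%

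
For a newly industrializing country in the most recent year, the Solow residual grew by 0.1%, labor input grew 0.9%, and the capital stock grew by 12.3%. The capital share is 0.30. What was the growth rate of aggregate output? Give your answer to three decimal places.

Labor's share = 1 − 0.3 = 0.7.
The capital stock: 0.3 × 12.3 = 3.69 pp.
Labor input: 0.7 × 0.9 = 0.63 pp.
Output growth = 0.1 + 4.32 = 4.42%.

4.420%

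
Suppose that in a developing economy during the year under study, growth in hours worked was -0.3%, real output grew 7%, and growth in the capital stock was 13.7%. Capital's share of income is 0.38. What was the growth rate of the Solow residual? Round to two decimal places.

The Solow residual growth was 1.98%.

Labor's share = 1 − 0.38 = 0.62.
The capital stock: 0.38 × 13.7 = 5.206 pp.
Hours worked: 0.62 × (-0.3) = -0.186 pp.
TFP growth = 7 − 5.02 = 1.98%.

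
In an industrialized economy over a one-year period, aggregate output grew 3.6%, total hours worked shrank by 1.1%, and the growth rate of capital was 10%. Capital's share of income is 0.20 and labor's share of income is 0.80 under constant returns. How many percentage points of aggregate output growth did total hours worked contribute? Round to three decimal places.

-0.880 pp

Labor's share = 1 − 0.2 = 0.8.
Contribution = share × growth = 0.8 × (-1.1) = -0.88 pp.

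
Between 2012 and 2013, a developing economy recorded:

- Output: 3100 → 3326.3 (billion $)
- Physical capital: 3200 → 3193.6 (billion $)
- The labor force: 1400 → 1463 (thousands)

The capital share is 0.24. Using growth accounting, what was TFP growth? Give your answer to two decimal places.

Output growth = (3326.3 − 3100) / 3100 = 7.3%.
Physical capital growth = (3193.6 − 3200) / 3200 = -0.2%.
The labor force growth = (1463 − 1400) / 1400 = 4.5%.
Labor's share = 1 − 0.24 = 0.76.
Physical capital: 0.24 × (-0.2) = -0.048 pp.
The labor force: 0.76 × 4.5 = 3.42 pp.
TFP growth = 7.3 − 3.372 = 3.928%.

TFP growth was 3.93%.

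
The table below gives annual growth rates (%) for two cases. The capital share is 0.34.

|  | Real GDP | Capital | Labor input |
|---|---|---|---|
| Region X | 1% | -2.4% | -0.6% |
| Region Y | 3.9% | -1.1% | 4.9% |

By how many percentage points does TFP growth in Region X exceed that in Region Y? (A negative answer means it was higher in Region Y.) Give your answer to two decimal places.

1.17 percentage points

Labor's share = 1 − 0.34 = 0.66.
Region X: TFP = 1 + 0.816 + 0.396 = 2.212%.
Region Y: TFP = 3.9 + 0.374 − 3.234 = 1.04%.
Difference = 2.212 − (1.04) = 1.172 pp.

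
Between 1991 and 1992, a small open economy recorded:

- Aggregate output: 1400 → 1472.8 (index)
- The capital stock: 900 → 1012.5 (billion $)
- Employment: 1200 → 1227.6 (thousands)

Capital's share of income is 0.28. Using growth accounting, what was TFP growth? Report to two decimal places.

0.04%

Aggregate output growth = (1472.8 − 1400) / 1400 = 5.2%.
The capital stock growth = (1012.5 − 900) / 900 = 12.5%.
Employment growth = (1227.6 − 1200) / 1200 = 2.3%.
Labor's share = 1 − 0.28 = 0.72.
The capital stock: 0.28 × 12.5 = 3.5 pp.
Employment: 0.72 × 2.3 = 1.656 pp.
TFP growth = 5.2 − 5.156 = 0.044%.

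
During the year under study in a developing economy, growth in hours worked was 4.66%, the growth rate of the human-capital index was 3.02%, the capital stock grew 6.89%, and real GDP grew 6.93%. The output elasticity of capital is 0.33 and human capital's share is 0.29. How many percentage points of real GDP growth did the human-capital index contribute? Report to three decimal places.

0.876 percentage points

Contribution = share × growth = 0.29 × 3.02 = 0.8758 pp.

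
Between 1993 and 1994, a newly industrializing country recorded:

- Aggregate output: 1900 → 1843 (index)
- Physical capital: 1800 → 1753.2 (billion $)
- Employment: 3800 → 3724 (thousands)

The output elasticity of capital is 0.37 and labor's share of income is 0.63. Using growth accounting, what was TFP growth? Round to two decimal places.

Aggregate output growth = (1843 − 1900) / 1900 = -3%.
Physical capital growth = (1753.2 − 1800) / 1800 = -2.6%.
Employment growth = (3724 − 3800) / 3800 = -2%.
Labor's share = 1 − 0.37 = 0.63.
Physical capital: 0.37 × (-2.6) = -0.962 pp.
Employment: 0.63 × (-2) = -1.26 pp.
TFP growth = -3 + 2.222 = -0.778%.

-0.78%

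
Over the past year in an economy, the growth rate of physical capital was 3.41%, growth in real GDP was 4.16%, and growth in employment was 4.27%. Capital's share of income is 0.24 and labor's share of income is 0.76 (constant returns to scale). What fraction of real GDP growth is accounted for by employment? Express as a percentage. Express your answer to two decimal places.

Labor's share = 1 − 0.24 = 0.76.
Employment contributed 0.76 × 4.27 = 3.2452 pp.
Share of growth = 3.2452 / 4.16 × 100 = 78.0096%.

78.01%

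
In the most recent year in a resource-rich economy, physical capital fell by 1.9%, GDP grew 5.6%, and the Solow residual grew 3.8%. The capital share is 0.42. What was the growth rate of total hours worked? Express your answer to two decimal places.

4.48%

Labor's share = 1 − 0.42 = 0.58.
gY = gA + 0.42×(-1.9) + 0.58×g.
0.58×g = 5.6 − 3.8 + 0.798 = 2.598.
g = 2.598 / 0.58 = 4.4793%.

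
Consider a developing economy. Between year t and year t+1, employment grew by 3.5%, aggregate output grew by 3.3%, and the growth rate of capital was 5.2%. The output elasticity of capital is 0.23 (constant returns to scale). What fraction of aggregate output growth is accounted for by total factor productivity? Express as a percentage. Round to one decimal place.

Total factor productivity accounted for -17.9% of growth.

Labor's share = 1 − 0.23 = 0.77.
Capital: 0.23 × 5.2 = 1.196 pp.
Employment: 0.77 × 3.5 = 2.695 pp.
TFP growth = 3.3 − 3.891 = -0.591%.
TFP share of growth = -0.591 / 3.3 × 100 = -17.909%.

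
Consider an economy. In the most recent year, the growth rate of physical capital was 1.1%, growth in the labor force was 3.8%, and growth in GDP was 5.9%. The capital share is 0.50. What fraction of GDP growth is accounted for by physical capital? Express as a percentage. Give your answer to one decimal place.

Physical capital contributed 0.5 × 1.1 = 0.55 pp.
Share of growth = 0.55 / 5.9 × 100 = 9.322%.

Physical capital accounted for 9.3% of growth.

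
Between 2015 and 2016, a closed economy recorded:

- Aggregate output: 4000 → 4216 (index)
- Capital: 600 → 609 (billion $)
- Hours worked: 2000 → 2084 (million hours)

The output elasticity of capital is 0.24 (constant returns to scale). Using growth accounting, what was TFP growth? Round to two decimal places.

TFP grew 1.85%.

Aggregate output growth = (4216 − 4000) / 4000 = 5.4%.
Capital growth = (609 − 600) / 600 = 1.5%.
Hours worked growth = (2084 − 2000) / 2000 = 4.2%.
Labor's share = 1 − 0.24 = 0.76.
Capital: 0.24 × 1.5 = 0.36 pp.
Hours worked: 0.76 × 4.2 = 3.192 pp.
TFP growth = 5.4 − 3.552 = 1.848%.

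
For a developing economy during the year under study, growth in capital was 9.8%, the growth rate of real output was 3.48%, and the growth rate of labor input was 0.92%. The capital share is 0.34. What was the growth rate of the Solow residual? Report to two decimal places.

-0.46%

Labor's share = 1 − 0.34 = 0.66.
Capital: 0.34 × 9.8 = 3.332 pp.
Labor input: 0.66 × 0.92 = 0.6072 pp.
TFP growth = 3.48 − 3.9392 = -0.4592%.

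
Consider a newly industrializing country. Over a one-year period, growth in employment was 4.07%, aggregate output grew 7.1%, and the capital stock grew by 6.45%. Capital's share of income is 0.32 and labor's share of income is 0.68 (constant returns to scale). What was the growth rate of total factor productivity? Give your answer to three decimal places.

2.268%

Labor's share = 1 − 0.32 = 0.68.
The capital stock: 0.32 × 6.45 = 2.064 pp.
Employment: 0.68 × 4.07 = 2.7676 pp.
TFP growth = 7.1 − 4.8316 = 2.2684%.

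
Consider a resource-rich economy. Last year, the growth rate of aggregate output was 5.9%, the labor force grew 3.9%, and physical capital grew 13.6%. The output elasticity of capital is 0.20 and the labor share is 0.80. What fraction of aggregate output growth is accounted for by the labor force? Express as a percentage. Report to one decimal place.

Labor's share = 1 − 0.2 = 0.8.
The labor force contributed 0.8 × 3.9 = 3.12 pp.
Share of growth = 3.12 / 5.9 × 100 = 52.881%.

52.9%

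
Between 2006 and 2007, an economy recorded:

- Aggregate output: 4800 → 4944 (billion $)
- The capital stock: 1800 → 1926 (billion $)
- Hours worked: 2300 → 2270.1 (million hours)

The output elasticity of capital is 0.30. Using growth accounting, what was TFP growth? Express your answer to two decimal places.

Aggregate output growth = (4944 − 4800) / 4800 = 3%.
The capital stock growth = (1926 − 1800) / 1800 = 7%.
Hours worked growth = (2270.1 − 2300) / 2300 = -1.3%.
Labor's share = 1 − 0.3 = 0.7.
The capital stock: 0.3 × 7 = 2.1 pp.
Hours worked: 0.7 × (-1.3) = -0.91 pp.
TFP growth = 3 − 1.19 = 1.81%.

TFP growth was 1.81%.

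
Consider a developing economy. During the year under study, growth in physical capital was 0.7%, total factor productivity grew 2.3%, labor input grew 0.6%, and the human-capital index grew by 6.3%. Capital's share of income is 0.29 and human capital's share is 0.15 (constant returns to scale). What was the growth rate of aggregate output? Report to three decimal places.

Labor's share = 1 − 0.29 − 0.15 = 0.56.
Physical capital: 0.29 × 0.7 = 0.203 pp.
The human-capital index: 0.15 × 6.3 = 0.945 pp.
Labor input: 0.56 × 0.6 = 0.336 pp.
Output growth = 2.3 + 1.484 = 3.784%.

3.784%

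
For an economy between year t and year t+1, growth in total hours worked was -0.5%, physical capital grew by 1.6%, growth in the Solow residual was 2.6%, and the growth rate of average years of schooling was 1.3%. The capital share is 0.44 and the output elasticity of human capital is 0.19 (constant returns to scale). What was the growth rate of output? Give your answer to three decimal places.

Labor's share = 1 − 0.44 − 0.19 = 0.37.
Physical capital: 0.44 × 1.6 = 0.704 pp.
Average years of schooling: 0.19 × 1.3 = 0.247 pp.
Total hours worked: 0.37 × (-0.5) = -0.185 pp.
Output growth = 2.6 + 0.766 = 3.366%.

3.366%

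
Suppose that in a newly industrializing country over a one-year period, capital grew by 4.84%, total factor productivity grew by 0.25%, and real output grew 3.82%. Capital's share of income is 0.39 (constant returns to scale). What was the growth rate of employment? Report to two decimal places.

Employment growth was 2.76%.

Labor's share = 1 − 0.39 = 0.61.
gY = gA + 0.39×4.84 + 0.61×g.
0.61×g = 3.82 − 0.25 − 1.8876 = 1.6824.
g = 1.6824 / 0.61 = 2.758%.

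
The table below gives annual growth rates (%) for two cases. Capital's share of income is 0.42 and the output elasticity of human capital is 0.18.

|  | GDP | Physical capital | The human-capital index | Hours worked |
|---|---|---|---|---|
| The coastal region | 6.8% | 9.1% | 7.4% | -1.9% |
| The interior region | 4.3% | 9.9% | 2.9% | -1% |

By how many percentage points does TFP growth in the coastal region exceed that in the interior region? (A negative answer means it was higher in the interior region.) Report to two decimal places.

2.39 percentage points

Labor's share = 1 − 0.42 − 0.18 = 0.4.
The coastal region: TFP = 6.8 − 3.822 − 1.332 + 0.76 = 2.406%.
The interior region: TFP = 4.3 − 4.158 − 0.522 + 0.4 = 0.02%.
Difference = 2.406 − (0.02) = 2.386 pp.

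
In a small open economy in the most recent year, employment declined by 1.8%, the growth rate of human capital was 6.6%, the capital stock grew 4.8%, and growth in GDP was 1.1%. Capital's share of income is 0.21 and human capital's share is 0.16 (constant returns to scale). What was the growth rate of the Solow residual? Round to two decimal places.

Labor's share = 1 − 0.21 − 0.16 = 0.63.
The capital stock: 0.21 × 4.8 = 1.008 pp.
Human capital: 0.16 × 6.6 = 1.056 pp.
Employment: 0.63 × (-1.8) = -1.134 pp.
TFP growth = 1.1 − 0.93 = 0.17%.

0.17%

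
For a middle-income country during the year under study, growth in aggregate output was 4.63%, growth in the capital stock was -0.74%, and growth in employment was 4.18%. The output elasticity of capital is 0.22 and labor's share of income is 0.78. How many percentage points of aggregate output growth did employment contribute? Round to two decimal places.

Labor's share = 1 − 0.22 = 0.78.
Contribution = share × growth = 0.78 × 4.18 = 3.2604 pp.

3.26 percentage points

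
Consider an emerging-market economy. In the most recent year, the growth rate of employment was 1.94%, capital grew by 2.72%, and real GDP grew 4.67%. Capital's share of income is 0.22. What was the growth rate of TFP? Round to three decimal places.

TFP grew 2.558%.

Labor's share = 1 − 0.22 = 0.78.
Capital: 0.22 × 2.72 = 0.5984 pp.
Employment: 0.78 × 1.94 = 1.5132 pp.
TFP growth = 4.67 − 2.1116 = 2.5584%.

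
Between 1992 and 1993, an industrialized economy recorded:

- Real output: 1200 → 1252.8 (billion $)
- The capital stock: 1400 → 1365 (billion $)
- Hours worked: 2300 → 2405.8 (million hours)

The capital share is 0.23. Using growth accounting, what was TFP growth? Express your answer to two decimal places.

Real output growth = (1252.8 − 1200) / 1200 = 4.4%.
The capital stock growth = (1365 − 1400) / 1400 = -2.5%.
Hours worked growth = (2405.8 − 2300) / 2300 = 4.6%.
Labor's share = 1 − 0.23 = 0.77.
The capital stock: 0.23 × (-2.5) = -0.575 pp.
Hours worked: 0.77 × 4.6 = 3.542 pp.
TFP growth = 4.4 − 2.967 = 1.433%.

TFP growth was 1.43%.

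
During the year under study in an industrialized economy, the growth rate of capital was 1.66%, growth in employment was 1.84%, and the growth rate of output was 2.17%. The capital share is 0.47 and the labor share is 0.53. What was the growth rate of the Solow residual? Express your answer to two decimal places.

Labor's share = 1 − 0.47 = 0.53.
Capital: 0.47 × 1.66 = 0.7802 pp.
Employment: 0.53 × 1.84 = 0.9752 pp.
TFP growth = 2.17 − 1.7554 = 0.4146%.

The Solow residual growth was 0.41%.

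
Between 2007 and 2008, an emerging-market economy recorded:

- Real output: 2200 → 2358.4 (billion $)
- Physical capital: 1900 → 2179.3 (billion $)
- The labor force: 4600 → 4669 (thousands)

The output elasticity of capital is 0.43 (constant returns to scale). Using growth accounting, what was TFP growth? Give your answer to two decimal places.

0.02%

Real output growth = (2358.4 − 2200) / 2200 = 7.2%.
Physical capital growth = (2179.3 − 1900) / 1900 = 14.7%.
The labor force growth = (4669 − 4600) / 4600 = 1.5%.
Labor's share = 1 − 0.43 = 0.57.
Physical capital: 0.43 × 14.7 = 6.321 pp.
The labor force: 0.57 × 1.5 = 0.855 pp.
TFP growth = 7.2 − 7.176 = 0.024%.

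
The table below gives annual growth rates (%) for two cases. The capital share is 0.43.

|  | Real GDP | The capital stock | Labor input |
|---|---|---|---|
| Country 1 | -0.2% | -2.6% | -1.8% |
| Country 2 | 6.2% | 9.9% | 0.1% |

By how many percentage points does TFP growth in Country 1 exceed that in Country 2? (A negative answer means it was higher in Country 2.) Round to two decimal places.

Labor's share = 1 − 0.43 = 0.57.
Country 1: TFP = -0.2 + 1.118 + 1.026 = 1.944%.
Country 2: TFP = 6.2 − 4.257 − 0.057 = 1.886%.
Difference = 1.944 − (1.886) = 0.058 pp.

0.06 percentage points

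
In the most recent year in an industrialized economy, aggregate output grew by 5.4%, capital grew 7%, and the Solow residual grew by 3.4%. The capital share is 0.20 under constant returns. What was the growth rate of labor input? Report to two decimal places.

0.75%

Labor's share = 1 − 0.2 = 0.8.
gY = gA + 0.2×7 + 0.8×g.
0.8×g = 5.4 − 3.4 − 1.4 = 0.6.
g = 0.6 / 0.8 = 0.75%.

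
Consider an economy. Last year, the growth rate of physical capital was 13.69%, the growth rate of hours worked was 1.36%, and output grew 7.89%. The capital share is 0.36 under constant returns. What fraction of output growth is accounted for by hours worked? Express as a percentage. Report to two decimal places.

Labor's share = 1 − 0.36 = 0.64.
Hours worked contributed 0.64 × 1.36 = 0.8704 pp.
Share of growth = 0.8704 / 7.89 × 100 = 11.0317%.

11.03%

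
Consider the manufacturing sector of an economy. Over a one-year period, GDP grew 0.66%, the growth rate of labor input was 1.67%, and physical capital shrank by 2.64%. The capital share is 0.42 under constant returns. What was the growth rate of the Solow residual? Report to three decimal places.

Labor's share = 1 − 0.42 = 0.58.
Physical capital: 0.42 × (-2.64) = -1.1088 pp.
Labor input: 0.58 × 1.67 = 0.9686 pp.
TFP growth = 0.66 + 0.1402 = 0.8002%.

0.800%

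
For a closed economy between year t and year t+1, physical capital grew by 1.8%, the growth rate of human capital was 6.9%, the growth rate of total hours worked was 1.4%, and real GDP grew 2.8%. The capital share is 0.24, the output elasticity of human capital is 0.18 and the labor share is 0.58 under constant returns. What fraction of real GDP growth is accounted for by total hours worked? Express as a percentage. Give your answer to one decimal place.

Labor's share = 1 − 0.24 − 0.18 = 0.58.
Total hours worked contributed 0.58 × 1.4 = 0.812 pp.
Share of growth = 0.812 / 2.8 × 100 = 29%.

Total hours worked accounted for 29.0% of growth.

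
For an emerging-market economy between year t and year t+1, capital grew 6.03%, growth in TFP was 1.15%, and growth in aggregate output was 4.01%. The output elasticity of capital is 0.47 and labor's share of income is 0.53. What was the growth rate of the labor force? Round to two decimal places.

Labor's share = 1 − 0.47 = 0.53.
gY = gA + 0.47×6.03 + 0.53×g.
0.53×g = 4.01 − 1.15 − 2.8341 = 0.0259.
g = 0.0259 / 0.53 = 0.0489%.

0.05%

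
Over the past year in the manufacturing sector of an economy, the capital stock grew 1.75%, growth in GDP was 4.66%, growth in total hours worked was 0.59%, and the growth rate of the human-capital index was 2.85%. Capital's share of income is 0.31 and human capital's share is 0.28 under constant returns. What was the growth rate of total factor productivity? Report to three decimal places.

3.078%

Labor's share = 1 − 0.31 − 0.28 = 0.41.
The capital stock: 0.31 × 1.75 = 0.5425 pp.
The human-capital index: 0.28 × 2.85 = 0.798 pp.
Total hours worked: 0.41 × 0.59 = 0.2419 pp.
TFP growth = 4.66 − 1.5824 = 3.0776%.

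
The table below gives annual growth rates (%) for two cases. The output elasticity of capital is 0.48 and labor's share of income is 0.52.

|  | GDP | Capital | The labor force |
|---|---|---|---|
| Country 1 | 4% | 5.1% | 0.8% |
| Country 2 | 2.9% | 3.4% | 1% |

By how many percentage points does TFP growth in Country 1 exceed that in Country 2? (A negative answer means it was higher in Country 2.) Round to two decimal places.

Labor's share = 1 − 0.48 = 0.52.
Country 1: TFP = 4 − 2.448 − 0.416 = 1.136%.
Country 2: TFP = 2.9 − 1.632 − 0.52 = 0.748%.
Difference = 1.136 − (0.748) = 0.388 pp.

0.39 percentage points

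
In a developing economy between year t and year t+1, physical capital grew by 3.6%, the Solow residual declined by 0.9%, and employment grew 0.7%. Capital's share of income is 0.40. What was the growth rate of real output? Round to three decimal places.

Labor's share = 1 − 0.4 = 0.6.
Physical capital: 0.4 × 3.6 = 1.44 pp.
Employment: 0.6 × 0.7 = 0.42 pp.
Output growth = -0.9 + 1.86 = 0.96%.

0.960%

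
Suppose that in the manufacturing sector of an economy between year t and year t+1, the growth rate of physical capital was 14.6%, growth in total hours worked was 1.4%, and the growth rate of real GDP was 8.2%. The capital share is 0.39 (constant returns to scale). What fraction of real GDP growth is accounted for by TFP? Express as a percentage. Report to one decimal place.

Labor's share = 1 − 0.39 = 0.61.
Physical capital: 0.39 × 14.6 = 5.694 pp.
Total hours worked: 0.61 × 1.4 = 0.854 pp.
TFP growth = 8.2 − 6.548 = 1.652%.
TFP share of growth = 1.652 / 8.2 × 100 = 20.146%.

20.1%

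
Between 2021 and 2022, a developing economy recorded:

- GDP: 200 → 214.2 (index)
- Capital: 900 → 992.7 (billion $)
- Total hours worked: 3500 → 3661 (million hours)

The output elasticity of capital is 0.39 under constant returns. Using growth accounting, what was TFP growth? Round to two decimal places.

TFP grew 0.28%.

GDP growth = (214.2 − 200) / 200 = 7.1%.
Capital growth = (992.7 − 900) / 900 = 10.3%.
Total hours worked growth = (3661 − 3500) / 3500 = 4.6%.
Labor's share = 1 − 0.39 = 0.61.
Capital: 0.39 × 10.3 = 4.017 pp.
Total hours worked: 0.61 × 4.6 = 2.806 pp.
TFP growth = 7.1 − 6.823 = 0.277%.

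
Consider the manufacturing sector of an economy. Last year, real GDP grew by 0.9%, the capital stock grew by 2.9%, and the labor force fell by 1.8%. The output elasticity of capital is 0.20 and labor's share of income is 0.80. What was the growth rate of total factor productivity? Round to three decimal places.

Labor's share = 1 − 0.2 = 0.8.
The capital stock: 0.2 × 2.9 = 0.58 pp.
The labor force: 0.8 × (-1.8) = -1.44 pp.
TFP growth = 0.9 + 0.86 = 1.76%.

1.760%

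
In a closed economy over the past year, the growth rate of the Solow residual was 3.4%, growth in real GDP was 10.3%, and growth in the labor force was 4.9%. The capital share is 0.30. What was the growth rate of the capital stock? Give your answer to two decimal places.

The capital stock grew 11.57%.

Labor's share = 1 − 0.3 = 0.7.
gY = gA + 0.7×4.9 + 0.3×g.
0.3×g = 10.3 − 3.4 − 3.43 = 3.47.
g = 3.47 / 0.3 = 11.5667%.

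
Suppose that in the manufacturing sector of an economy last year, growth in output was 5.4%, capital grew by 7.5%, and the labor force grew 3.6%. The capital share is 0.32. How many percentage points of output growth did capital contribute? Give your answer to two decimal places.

Contribution = share × growth = 0.32 × 7.5 = 2.4 pp.

2.40 percentage points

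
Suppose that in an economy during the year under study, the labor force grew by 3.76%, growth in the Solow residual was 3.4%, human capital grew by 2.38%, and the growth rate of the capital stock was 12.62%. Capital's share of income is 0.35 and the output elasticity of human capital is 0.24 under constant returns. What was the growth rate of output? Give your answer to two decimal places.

9.93%

Labor's share = 1 − 0.35 − 0.24 = 0.41.
The capital stock: 0.35 × 12.62 = 4.417 pp.
Human capital: 0.24 × 2.38 = 0.5712 pp.
The labor force: 0.41 × 3.76 = 1.5416 pp.
Output growth = 3.4 + 6.5298 = 9.9298%.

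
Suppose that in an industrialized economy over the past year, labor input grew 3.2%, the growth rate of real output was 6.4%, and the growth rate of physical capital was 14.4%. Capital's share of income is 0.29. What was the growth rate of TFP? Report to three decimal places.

Labor's share = 1 − 0.29 = 0.71.
Physical capital: 0.29 × 14.4 = 4.176 pp.
Labor input: 0.71 × 3.2 = 2.272 pp.
TFP growth = 6.4 − 6.448 = -0.048%.

-0.048%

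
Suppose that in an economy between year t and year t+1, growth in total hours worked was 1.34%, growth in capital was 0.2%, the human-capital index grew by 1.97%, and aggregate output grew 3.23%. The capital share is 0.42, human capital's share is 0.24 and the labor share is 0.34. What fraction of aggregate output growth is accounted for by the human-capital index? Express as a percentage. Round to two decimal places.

The human-capital index contributed 0.24 × 1.97 = 0.4728 pp.
Share of growth = 0.4728 / 3.23 × 100 = 14.6378%.

14.64%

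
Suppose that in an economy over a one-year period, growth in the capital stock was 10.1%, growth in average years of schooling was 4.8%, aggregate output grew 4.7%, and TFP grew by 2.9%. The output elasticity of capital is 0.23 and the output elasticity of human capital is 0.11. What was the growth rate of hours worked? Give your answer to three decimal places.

Labor's share = 1 − 0.23 − 0.11 = 0.66.
gY = gA + 0.23×10.1 + 0.11×4.8 + 0.66×g.
0.66×g = 4.7 − 2.9 − 2.851 = -1.051.
g = -1.051 / 0.66 = -1.59242%.

-1.592%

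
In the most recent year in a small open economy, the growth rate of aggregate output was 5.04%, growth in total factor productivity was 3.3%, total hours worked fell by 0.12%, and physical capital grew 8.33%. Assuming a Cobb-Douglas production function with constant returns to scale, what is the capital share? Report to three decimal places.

α = 0.220

gY = gA + α·gK + (1−α)·gL, so gY − gA − gL = α(gK − gL).
5.04 − 3.3 + 0.12 = α × (8.33 − (-0.12)).
1.86 = 8.45 α, so α = 0.22012.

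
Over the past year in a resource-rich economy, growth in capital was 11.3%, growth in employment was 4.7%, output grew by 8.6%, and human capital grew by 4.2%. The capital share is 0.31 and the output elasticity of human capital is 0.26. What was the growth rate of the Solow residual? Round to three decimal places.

Labor's share = 1 − 0.31 − 0.26 = 0.43.
Capital: 0.31 × 11.3 = 3.503 pp.
Human capital: 0.26 × 4.2 = 1.092 pp.
Employment: 0.43 × 4.7 = 2.021 pp.
TFP growth = 8.6 − 6.616 = 1.984%.

1.984%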